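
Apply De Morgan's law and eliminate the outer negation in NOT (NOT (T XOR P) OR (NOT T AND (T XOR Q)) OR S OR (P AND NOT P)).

(T XOR P) AND NOT (NOT T AND (T XOR Q)) AND NOT S AND NOT (P AND NOT P)
De Morgan's: NOT(OR of terms) = AND of negations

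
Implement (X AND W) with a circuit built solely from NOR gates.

((X NOR X) NOR (W NOR W))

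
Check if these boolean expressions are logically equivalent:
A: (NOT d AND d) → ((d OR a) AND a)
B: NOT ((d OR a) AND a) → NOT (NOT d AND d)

Yes, Contrapositive is always equivalent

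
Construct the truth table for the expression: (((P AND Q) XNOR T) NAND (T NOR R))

Q | P | R | T | Output
----------------------
0 | 0 | 0 | 0 | 0
0 | 0 | 0 | 1 | 1
0 | 0 | 1 | 0 | 1
0 | 0 | 1 | 1 | 1
0 | 1 | 0 | 0 | 0
0 | 1 | 0 | 1 | 1
0 | 1 | 1 | 0 | 1
0 | 1 | 1 | 1 | 1
1 | 0 | 0 | 0 | 0
1 | 0 | 0 | 1 | 1
1 | 0 | 1 | 0 | 1
1 | 0 | 1 | 1 | 1
1 | 1 | 0 | 0 | 1
1 | 1 | 0 | 1 | 1
1 | 1 | 1 | 0 | 1
1 | 1 | 1 | 1 | 1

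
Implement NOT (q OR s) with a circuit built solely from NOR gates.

(((q NOR s) NOR (q NOR s)) NOR ((q NOR s) NOR (q NOR s)))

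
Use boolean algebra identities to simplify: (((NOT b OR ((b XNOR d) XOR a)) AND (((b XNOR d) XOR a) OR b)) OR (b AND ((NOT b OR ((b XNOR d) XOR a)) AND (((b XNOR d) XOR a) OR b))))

By absorption (E OR (E AND v) = E) then distribution ((E OR v) AND (E OR NOT v) = E):
= ((b XNOR d) XOR a)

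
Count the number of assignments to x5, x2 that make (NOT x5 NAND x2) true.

Satisfying assignments: (0,0), (1,0), (1,1)
Count: 3 out of 4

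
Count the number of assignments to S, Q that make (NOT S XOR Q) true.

Satisfying assignments: (0,0), (1,1)
Count: 2 out of 4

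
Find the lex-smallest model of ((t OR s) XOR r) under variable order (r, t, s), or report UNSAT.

r=0, t=0, s=1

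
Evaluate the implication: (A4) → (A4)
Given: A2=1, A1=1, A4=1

Antecedent (A4) = 1; consequent (A4) = 1.
1 → 1 = 1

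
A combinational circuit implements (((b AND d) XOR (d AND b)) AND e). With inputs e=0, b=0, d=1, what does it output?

Substituting: (((0 AND 1) XOR (1 AND 0)) AND 0)
= 0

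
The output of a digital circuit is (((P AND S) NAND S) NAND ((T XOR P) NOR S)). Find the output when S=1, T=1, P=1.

Substituting: (((1 AND 1) NAND 1) NAND ((1 XOR 1) NOR 1))
= 1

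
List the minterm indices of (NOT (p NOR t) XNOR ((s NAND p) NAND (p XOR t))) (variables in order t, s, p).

Σm(3, 5, 7) = (NOT t AND s AND p) OR (t AND NOT s AND p) OR (t AND s AND p)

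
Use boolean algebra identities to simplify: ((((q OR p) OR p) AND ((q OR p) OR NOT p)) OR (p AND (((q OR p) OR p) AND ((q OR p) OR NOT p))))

By absorption (E OR (E AND v) = E) then distribution ((E OR v) AND (E OR NOT v) = E):
= (q OR p)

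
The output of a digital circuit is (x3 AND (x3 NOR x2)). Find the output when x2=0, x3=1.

Substituting: (1 AND (1 NOR 0))
= 0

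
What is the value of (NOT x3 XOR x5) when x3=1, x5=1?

Substituting: (NOT 1 XOR 1)
= 1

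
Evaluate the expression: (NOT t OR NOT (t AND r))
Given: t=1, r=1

Substituting: (NOT 1 OR NOT (1 AND 1))
= 0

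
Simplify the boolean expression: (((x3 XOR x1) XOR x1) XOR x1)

By XOR self-cancellation ((E XOR v) XOR v = E):
= (x3 XOR x1)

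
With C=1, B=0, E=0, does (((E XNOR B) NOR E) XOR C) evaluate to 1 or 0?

Substituting: (((0 XNOR 0) NOR 0) XOR 1)
= 1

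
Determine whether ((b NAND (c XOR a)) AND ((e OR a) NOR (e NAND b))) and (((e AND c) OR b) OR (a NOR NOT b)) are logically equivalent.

No. Counterexample: with e=0, c=0, b=1, a=0, Expression 1 = 0 but Expression 2 = 1.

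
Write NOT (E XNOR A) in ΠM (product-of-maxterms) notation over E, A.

ΠM(0, 3) = (E OR A) AND (NOT E OR NOT A)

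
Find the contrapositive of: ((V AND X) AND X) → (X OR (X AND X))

Contrapositive: NOT (X OR (X AND X)) → NOT ((V AND X) AND X)
Note: A statement and its contrapositive are logically equivalent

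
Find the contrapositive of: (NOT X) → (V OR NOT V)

Contrapositive: NOT (V OR NOT V) → X
Note: A statement and its contrapositive are logically equivalent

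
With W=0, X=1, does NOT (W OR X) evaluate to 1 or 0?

Substituting: NOT (0 OR 1)
= 0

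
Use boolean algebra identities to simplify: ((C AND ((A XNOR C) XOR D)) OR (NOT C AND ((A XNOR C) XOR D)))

By distribution ((E AND v) OR (E AND NOT v) = E):
= ((A XNOR C) XOR D)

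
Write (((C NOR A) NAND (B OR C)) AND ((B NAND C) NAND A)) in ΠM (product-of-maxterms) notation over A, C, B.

ΠM(1, 4, 5, 6) = (A OR C OR NOT B) AND (NOT A OR C OR B) AND (NOT A OR C OR NOT B) AND (NOT A OR NOT C OR B)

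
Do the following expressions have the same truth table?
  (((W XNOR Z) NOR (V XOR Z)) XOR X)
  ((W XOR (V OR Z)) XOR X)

No. Counterexample: with X=0, Z=0, V=1, W=0, Expression 1 = 0 but Expression 2 = 1.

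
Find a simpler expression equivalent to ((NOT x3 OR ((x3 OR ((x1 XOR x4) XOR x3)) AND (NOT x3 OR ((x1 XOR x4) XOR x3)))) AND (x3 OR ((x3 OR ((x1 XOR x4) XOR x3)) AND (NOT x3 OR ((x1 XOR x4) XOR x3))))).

By distribution ((E OR v) AND (E OR NOT v) = E) then distribution ((E OR v) AND (E OR NOT v) = E):
= ((x1 XOR x4) XOR x3)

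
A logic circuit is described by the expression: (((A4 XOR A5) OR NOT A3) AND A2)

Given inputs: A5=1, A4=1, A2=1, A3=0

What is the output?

Substituting: (((1 XOR 1) OR NOT 0) AND 1)
= 1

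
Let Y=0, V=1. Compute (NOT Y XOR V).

Substituting: (NOT 0 XOR 1)
= 0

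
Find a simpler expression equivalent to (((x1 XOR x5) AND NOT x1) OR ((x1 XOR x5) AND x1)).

By distribution ((E AND v) OR (E AND NOT v) = E):
= (x1 XOR x5)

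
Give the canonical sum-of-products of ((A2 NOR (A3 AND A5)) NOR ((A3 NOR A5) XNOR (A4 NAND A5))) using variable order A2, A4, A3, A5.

Σm(3, 9, 10, 11, 14) = (NOT A2 AND NOT A4 AND A3 AND A5) OR (A2 AND NOT A4 AND NOT A3 AND A5) OR (A2 AND NOT A4 AND A3 AND NOT A5) OR (A2 AND NOT A4 AND A3 AND A5) OR (A2 AND A4 AND A3 AND NOT A5)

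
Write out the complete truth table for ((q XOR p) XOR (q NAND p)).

q | p | Output
--------------
0 | 0 | 1
0 | 1 | 0
1 | 0 | 0
1 | 1 | 0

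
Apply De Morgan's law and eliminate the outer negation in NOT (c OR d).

NOT c AND NOT d
De Morgan's: NOT(OR of terms) = AND of negations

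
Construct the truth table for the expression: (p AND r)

r | p | Output
--------------
0 | 0 | 0
0 | 1 | 0
1 | 0 | 0
1 | 1 | 1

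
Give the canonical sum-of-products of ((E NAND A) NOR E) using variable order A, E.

Σm() = FALSE (no minterms)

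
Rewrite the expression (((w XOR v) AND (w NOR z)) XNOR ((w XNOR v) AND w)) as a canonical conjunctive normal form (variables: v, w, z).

(NOT v OR w OR z) AND (NOT v OR NOT w OR z) AND (NOT v OR NOT w OR NOT z)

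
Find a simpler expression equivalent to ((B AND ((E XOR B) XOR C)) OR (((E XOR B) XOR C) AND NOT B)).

By distribution ((E AND v) OR (E AND NOT v) = E):
= ((E XOR B) XOR C)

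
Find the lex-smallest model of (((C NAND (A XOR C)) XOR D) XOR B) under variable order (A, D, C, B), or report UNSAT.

A=0, D=0, C=0, B=0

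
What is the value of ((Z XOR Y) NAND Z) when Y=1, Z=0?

Substituting: ((0 XOR 1) NAND 0)
= 1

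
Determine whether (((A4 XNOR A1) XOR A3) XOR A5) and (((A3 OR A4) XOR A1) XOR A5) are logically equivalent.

No. Counterexample: with A4=0, A1=0, A3=0, A5=0, Expression 1 = 1 but Expression 2 = 0.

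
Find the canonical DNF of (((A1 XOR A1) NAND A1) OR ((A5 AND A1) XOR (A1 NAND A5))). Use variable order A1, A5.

(NOT A1 AND NOT A5) OR (NOT A1 AND A5) OR (A1 AND NOT A5) OR (A1 AND A5)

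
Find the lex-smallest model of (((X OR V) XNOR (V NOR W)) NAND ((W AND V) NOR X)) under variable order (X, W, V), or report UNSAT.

X=0, W=0, V=0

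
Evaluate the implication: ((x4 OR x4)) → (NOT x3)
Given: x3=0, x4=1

Antecedent ((x4 OR x4)) = 1; consequent (NOT x3) = 1.
1 → 1 = 1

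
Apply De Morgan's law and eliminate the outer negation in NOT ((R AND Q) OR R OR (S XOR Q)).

NOT (R AND Q) AND NOT R AND NOT (S XOR Q)
De Morgan's: NOT(OR of terms) = AND of negations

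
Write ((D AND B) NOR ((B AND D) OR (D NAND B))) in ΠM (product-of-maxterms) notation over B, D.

ΠM(0, 1, 2, 3) = (B OR D) AND (B OR NOT D) AND (NOT B OR D) AND (NOT B OR NOT D)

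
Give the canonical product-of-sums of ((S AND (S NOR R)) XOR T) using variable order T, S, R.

ΠM(0, 1, 2, 3) = (T OR S OR R) AND (T OR S OR NOT R) AND (T OR NOT S OR R) AND (T OR NOT S OR NOT R)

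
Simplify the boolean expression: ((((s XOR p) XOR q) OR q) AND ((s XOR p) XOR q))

By absorption (E AND (E OR v) = E):
= ((s XOR p) XOR q)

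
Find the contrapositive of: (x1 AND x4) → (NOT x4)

Contrapositive: x4 → NOT (x1 AND x4)
Note: A statement and its contrapositive are logically equivalent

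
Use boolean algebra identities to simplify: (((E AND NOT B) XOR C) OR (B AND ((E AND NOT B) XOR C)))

By absorption (E OR (E AND v) = E):
= ((E AND NOT B) XOR C)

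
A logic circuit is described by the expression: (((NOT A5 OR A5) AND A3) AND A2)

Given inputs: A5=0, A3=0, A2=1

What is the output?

Substituting: (((NOT 0 OR 0) AND 0) AND 1)
= 0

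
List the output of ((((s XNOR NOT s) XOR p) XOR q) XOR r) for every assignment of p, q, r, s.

p | q | r | s | Output
----------------------
0 | 0 | 0 | 0 | 0
0 | 0 | 0 | 1 | 0
0 | 0 | 1 | 0 | 1
0 | 0 | 1 | 1 | 1
0 | 1 | 0 | 0 | 1
0 | 1 | 0 | 1 | 1
0 | 1 | 1 | 0 | 0
0 | 1 | 1 | 1 | 0
1 | 0 | 0 | 0 | 1
1 | 0 | 0 | 1 | 1
1 | 0 | 1 | 0 | 0
1 | 0 | 1 | 1 | 0
1 | 1 | 0 | 0 | 0
1 | 1 | 0 | 1 | 0
1 | 1 | 1 | 0 | 1
1 | 1 | 1 | 1 | 1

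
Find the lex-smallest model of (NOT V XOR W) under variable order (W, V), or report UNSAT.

W=0, V=0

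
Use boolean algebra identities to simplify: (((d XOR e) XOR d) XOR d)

By XOR self-cancellation ((E XOR v) XOR v = E):
= (d XOR e)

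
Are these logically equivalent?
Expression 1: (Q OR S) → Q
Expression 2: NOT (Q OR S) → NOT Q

No, Inverse is not equivalent to original (counterexample: Q=0, S=1, T=0)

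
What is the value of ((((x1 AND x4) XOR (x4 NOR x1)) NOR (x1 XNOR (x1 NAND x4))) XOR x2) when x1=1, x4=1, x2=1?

Substituting: ((((1 AND 1) XOR (1 NOR 1)) NOR (1 XNOR (1 NAND 1))) XOR 1)
= 1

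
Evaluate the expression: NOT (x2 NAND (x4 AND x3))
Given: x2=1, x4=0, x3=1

Substituting: NOT (1 NAND (0 AND 1))
= 0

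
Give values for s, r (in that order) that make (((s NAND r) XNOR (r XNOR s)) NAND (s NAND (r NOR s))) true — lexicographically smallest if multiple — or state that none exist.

s=0, r=1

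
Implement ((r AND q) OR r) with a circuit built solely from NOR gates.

((((r NOR r) NOR (q NOR q)) NOR r) NOR (((r NOR r) NOR (q NOR q)) NOR r))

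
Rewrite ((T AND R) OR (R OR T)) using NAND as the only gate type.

((((T NAND R) NAND (T NAND R)) NAND ((T NAND R) NAND (T NAND R))) NAND (((R NAND R) NAND (T NAND T)) NAND ((R NAND R) NAND (T NAND T))))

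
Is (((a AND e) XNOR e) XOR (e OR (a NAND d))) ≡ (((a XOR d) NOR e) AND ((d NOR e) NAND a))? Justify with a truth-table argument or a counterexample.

No. Counterexample: with d=0, a=0, e=0, Expression 1 = 0 but Expression 2 = 1.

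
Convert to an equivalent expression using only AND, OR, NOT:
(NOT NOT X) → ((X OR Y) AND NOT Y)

NOT X OR ((X OR Y) AND NOT Y)
(Implication elimination: A → B = NOT A OR B)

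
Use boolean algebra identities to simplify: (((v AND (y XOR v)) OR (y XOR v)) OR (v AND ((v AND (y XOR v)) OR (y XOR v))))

By absorption (E OR (E AND v) = E) then absorption (E OR (E AND v) = E):
= (y XOR v)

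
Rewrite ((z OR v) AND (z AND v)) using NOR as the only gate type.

((((z NOR v) NOR (z NOR v)) NOR ((z NOR v) NOR (z NOR v))) NOR (((z NOR z) NOR (v NOR v)) NOR ((z NOR z) NOR (v NOR v))))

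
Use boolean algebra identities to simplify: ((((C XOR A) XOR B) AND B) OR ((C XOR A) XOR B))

By absorption (E OR (E AND v) = E):
= ((C XOR A) XOR B)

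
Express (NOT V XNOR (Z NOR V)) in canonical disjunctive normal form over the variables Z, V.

(NOT Z AND NOT V) OR (NOT Z AND V) OR (Z AND V)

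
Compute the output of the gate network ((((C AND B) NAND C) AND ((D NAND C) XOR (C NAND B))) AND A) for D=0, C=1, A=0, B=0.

Substituting: ((((1 AND 0) NAND 1) AND ((0 NAND 1) XOR (1 NAND 0))) AND 0)
= 0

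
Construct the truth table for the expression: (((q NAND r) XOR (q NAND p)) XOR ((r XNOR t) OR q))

t | r | q | p | Output
----------------------
0 | 0 | 0 | 0 | 1
0 | 0 | 0 | 1 | 1
0 | 0 | 1 | 0 | 1
0 | 0 | 1 | 1 | 0
0 | 1 | 0 | 0 | 0
0 | 1 | 0 | 1 | 0
0 | 1 | 1 | 0 | 0
0 | 1 | 1 | 1 | 1
1 | 0 | 0 | 0 | 0
1 | 0 | 0 | 1 | 0
1 | 0 | 1 | 0 | 1
1 | 0 | 1 | 1 | 0
1 | 1 | 0 | 0 | 1
1 | 1 | 0 | 1 | 1
1 | 1 | 1 | 0 | 0
1 | 1 | 1 | 1 | 1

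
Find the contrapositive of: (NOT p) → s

Contrapositive: NOT s → p
Note: A statement and its contrapositive are logically equivalent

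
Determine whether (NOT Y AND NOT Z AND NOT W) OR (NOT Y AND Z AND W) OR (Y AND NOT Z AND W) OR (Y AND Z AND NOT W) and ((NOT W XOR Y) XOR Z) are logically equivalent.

Yes, they are equivalent — the two output columns agree on all 8 assignments:
Y | Z | W | Expression 1 | Expression 2
---------------------------------------
0 | 0 | 0 | 1 | 1
0 | 0 | 1 | 0 | 0
0 | 1 | 0 | 0 | 0
0 | 1 | 1 | 1 | 1
1 | 0 | 0 | 0 | 0
1 | 0 | 1 | 1 | 1
1 | 1 | 0 | 1 | 1
1 | 1 | 1 | 0 | 0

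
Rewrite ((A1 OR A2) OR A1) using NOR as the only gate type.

((((A1 NOR A2) NOR (A1 NOR A2)) NOR A1) NOR (((A1 NOR A2) NOR (A1 NOR A2)) NOR A1))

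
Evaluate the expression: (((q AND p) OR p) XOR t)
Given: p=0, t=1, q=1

Substituting: (((1 AND 0) OR 0) XOR 1)
= 1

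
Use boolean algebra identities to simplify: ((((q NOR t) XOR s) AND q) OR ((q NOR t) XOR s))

By absorption (E OR (E AND v) = E):
= ((q NOR t) XOR s)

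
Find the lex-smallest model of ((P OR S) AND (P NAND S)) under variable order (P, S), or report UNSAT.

P=0, S=1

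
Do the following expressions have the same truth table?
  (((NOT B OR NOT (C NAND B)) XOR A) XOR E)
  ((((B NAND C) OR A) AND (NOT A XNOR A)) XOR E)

No. Counterexample: with B=0, A=0, C=0, E=0, Expression 1 = 1 but Expression 2 = 0.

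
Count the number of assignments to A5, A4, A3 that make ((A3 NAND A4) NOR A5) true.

Satisfying assignments: (0,1,1)
Count: 1 out of 8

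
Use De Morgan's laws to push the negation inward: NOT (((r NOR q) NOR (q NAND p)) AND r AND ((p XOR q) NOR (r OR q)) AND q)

NOT ((r NOR q) NOR (q NAND p)) OR NOT r OR NOT ((p XOR q) NOR (r OR q)) OR NOT q
De Morgan's: NOT(AND of terms) = OR of negations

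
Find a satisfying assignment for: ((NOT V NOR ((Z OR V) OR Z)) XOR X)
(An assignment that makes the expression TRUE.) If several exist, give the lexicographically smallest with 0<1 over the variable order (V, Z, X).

V=0, Z=0, X=1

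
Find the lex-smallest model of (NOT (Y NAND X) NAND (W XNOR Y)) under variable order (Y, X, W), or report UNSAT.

Y=0, X=0, W=0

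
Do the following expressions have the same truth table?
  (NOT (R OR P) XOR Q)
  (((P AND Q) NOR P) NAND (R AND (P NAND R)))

No. Counterexample: with R=0, Q=0, P=1, Expression 1 = 0 but Expression 2 = 1.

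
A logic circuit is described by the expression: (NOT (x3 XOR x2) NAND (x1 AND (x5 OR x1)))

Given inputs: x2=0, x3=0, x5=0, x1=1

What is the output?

Substituting: (NOT (0 XOR 0) NAND (1 AND (0 OR 1)))
= 0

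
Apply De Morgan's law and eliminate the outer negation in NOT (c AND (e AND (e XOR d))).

NOT c OR NOT (e AND (e XOR d))
De Morgan's: NOT(AND of terms) = OR of negations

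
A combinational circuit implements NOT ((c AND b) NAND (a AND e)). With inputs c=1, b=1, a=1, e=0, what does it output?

Substituting: NOT ((1 AND 1) NAND (1 AND 0))
= 0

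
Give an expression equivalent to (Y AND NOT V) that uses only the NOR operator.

((Y NOR Y) NOR ((V NOR V) NOR (V NOR V)))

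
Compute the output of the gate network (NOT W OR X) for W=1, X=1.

Substituting: (NOT 1 OR 1)
= 1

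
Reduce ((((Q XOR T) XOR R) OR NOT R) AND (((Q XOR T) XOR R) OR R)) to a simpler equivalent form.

By distribution ((E OR v) AND (E OR NOT v) = E):
= ((Q XOR T) XOR R)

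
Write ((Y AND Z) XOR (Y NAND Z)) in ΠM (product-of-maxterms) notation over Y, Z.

ΠM() = TRUE (no maxterms)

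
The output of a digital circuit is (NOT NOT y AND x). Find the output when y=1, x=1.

Substituting: (NOT NOT 1 AND 1)
= 1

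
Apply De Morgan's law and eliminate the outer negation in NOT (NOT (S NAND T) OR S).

(S NAND T) AND NOT S
De Morgan's: NOT(OR of terms) = AND of negations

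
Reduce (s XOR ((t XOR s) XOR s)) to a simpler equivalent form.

By XOR self-cancellation ((E XOR v) XOR v = E):
= (t XOR s)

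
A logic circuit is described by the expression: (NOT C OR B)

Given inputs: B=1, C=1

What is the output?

Substituting: (NOT 1 OR 1)
= 1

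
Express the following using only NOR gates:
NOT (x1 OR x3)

(((x1 NOR x3) NOR (x1 NOR x3)) NOR ((x1 NOR x3) NOR (x1 NOR x3)))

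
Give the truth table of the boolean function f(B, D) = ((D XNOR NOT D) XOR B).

B | D | Output
--------------
0 | 0 | 0
0 | 1 | 0
1 | 0 | 1
1 | 1 | 1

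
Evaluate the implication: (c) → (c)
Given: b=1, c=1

Antecedent (c) = 1; consequent (c) = 1.
1 → 1 = 1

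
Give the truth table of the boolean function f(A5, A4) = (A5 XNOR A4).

A5 | A4 | Output
----------------
0 | 0 | 1
0 | 1 | 0
1 | 0 | 0
1 | 1 | 1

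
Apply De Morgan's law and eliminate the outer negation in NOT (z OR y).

NOT z AND NOT y
De Morgan's: NOT(OR of terms) = AND of negations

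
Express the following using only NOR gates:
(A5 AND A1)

((A5 NOR A5) NOR (A1 NOR A1))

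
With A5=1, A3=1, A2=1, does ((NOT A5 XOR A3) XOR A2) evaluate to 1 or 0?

Substituting: ((NOT 1 XOR 1) XOR 1)
= 0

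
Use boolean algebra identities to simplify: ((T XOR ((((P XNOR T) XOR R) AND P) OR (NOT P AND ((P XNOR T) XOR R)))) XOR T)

By XOR self-cancellation ((E XOR v) XOR v = E) then distribution ((E AND v) OR (E AND NOT v) = E):
= ((P XNOR T) XOR R)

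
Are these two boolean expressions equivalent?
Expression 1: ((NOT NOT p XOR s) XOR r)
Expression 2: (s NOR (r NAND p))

No. Counterexample: with p=0, s=0, r=1, Expression 1 = 1 but Expression 2 = 0.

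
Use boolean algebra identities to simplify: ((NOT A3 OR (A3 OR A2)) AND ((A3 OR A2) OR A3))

By distribution ((E OR v) AND (E OR NOT v) = E):
= (A3 OR A2)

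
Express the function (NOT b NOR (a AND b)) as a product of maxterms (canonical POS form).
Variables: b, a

ΠM(0, 1, 3) = (b OR a) AND (b OR NOT a) AND (NOT b OR NOT a)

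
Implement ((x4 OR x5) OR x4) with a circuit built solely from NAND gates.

((((x4 NAND x4) NAND (x5 NAND x5)) NAND ((x4 NAND x4) NAND (x5 NAND x5))) NAND (x4 NAND x4))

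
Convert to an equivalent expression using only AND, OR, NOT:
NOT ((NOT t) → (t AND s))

(NOT t) AND NOT (t AND s)
(Negated implication: NOT(A → B) = A AND NOT B)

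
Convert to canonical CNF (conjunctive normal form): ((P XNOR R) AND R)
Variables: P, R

(P OR R) AND (P OR NOT R) AND (NOT P OR R)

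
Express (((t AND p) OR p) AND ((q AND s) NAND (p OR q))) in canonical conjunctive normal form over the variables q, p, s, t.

(q OR p OR s OR t) AND (q OR p OR s OR NOT t) AND (q OR p OR NOT s OR t) AND (q OR p OR NOT s OR NOT t) AND (NOT q OR p OR s OR t) AND (NOT q OR p OR s OR NOT t) AND (NOT q OR p OR NOT s OR t) AND (NOT q OR p OR NOT s OR NOT t) AND (NOT q OR NOT p OR NOT s OR t) AND (NOT q OR NOT p OR NOT s OR NOT t)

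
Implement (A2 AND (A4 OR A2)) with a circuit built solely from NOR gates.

((A2 NOR A2) NOR (((A4 NOR A2) NOR (A4 NOR A2)) NOR ((A4 NOR A2) NOR (A4 NOR A2))))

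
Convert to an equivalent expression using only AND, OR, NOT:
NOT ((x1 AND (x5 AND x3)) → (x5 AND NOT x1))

(x1 AND (x5 AND x3)) AND NOT (x5 AND NOT x1)
(Negated implication: NOT(A → B) = A AND NOT B)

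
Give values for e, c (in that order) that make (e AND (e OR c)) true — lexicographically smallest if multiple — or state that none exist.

e=1, c=0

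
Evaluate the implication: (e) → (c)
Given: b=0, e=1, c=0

Antecedent (e) = 1; consequent (c) = 0.
1 → 0 = 0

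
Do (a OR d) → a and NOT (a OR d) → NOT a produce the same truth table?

No, Inverse is not equivalent to original (counterexample: a=0, d=1)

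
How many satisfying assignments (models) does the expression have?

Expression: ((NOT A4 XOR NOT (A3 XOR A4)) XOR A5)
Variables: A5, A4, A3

Satisfying assignments: (0,0,1), (0,1,1), (1,0,0), (1,1,0)
Count: 4 out of 8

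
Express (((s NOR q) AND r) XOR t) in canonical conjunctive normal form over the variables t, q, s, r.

(t OR q OR s OR r) AND (t OR q OR NOT s OR r) AND (t OR q OR NOT s OR NOT r) AND (t OR NOT q OR s OR r) AND (t OR NOT q OR s OR NOT r) AND (t OR NOT q OR NOT s OR r) AND (t OR NOT q OR NOT s OR NOT r) AND (NOT t OR q OR s OR NOT r)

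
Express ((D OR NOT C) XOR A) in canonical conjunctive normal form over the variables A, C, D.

(A OR NOT C OR D) AND (NOT A OR C OR D) AND (NOT A OR C OR NOT D) AND (NOT A OR NOT C OR NOT D)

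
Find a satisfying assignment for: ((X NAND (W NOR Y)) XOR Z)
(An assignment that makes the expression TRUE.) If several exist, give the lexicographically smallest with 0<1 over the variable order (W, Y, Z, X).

W=0, Y=0, Z=0, X=0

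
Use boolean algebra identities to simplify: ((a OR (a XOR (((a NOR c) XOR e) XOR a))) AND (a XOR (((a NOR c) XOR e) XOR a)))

By absorption (E AND (E OR v) = E) then XOR self-cancellation ((E XOR v) XOR v = E):
= ((a NOR c) XOR e)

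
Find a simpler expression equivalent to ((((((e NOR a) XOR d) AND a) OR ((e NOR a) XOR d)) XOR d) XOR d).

By XOR self-cancellation ((E XOR v) XOR v = E) then absorption (E OR (E AND v) = E):
= ((e NOR a) XOR d)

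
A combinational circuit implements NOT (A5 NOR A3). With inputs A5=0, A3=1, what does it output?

Substituting: NOT (0 NOR 1)
= 1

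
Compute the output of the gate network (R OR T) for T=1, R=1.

Substituting: (1 OR 1)
= 1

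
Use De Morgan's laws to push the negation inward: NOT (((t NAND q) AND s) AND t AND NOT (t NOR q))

NOT ((t NAND q) AND s) OR NOT t OR (t NOR q)
De Morgan's: NOT(AND of terms) = OR of negations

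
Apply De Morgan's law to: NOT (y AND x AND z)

NOT y OR NOT x OR NOT z
De Morgan's: NOT(AND of terms) = OR of negations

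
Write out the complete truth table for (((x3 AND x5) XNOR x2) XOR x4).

x5 | x2 | x4 | x3 | Output
--------------------------
0 | 0 | 0 | 0 | 1
0 | 0 | 0 | 1 | 1
0 | 0 | 1 | 0 | 0
0 | 0 | 1 | 1 | 0
0 | 1 | 0 | 0 | 0
0 | 1 | 0 | 1 | 0
0 | 1 | 1 | 0 | 1
0 | 1 | 1 | 1 | 1
1 | 0 | 0 | 0 | 1
1 | 0 | 0 | 1 | 0
1 | 0 | 1 | 0 | 0
1 | 0 | 1 | 1 | 1
1 | 1 | 0 | 0 | 0
1 | 1 | 0 | 1 | 1
1 | 1 | 1 | 0 | 1
1 | 1 | 1 | 1 | 0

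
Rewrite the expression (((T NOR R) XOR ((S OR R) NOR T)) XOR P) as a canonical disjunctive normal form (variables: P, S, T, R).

(NOT P AND S AND NOT T AND NOT R) OR (P AND NOT S AND NOT T AND NOT R) OR (P AND NOT S AND NOT T AND R) OR (P AND NOT S AND T AND NOT R) OR (P AND NOT S AND T AND R) OR (P AND S AND NOT T AND R) OR (P AND S AND T AND NOT R) OR (P AND S AND T AND R)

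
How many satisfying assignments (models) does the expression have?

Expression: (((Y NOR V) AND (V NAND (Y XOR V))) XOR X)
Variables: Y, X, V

Satisfying assignments: (0,0,0), (0,1,1), (1,1,0), (1,1,1)
Count: 4 out of 8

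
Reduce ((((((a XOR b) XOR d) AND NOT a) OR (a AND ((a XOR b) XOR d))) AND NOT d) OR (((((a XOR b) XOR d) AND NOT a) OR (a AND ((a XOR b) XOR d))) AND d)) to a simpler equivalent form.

By distribution ((E AND v) OR (E AND NOT v) = E) then distribution ((E AND v) OR (E AND NOT v) = E):
= ((a XOR b) XOR d)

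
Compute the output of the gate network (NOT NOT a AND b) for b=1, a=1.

Substituting: (NOT NOT 1 AND 1)
= 1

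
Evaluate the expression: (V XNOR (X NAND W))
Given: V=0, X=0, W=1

Substituting: (0 XNOR (0 NAND 1))
= 0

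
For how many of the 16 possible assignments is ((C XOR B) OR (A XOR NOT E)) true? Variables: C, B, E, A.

Satisfying assignments: (0,0,0,0), (0,0,1,1), (0,1,0,0), (0,1,0,1), (0,1,1,0), (0,1,1,1), (1,0,0,0), (1,0,0,1), (1,0,1,0), (1,0,1,1), (1,1,0,0), (1,1,1,1)
Count: 12 out of 16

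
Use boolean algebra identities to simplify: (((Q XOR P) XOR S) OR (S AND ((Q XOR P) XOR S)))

By absorption (E OR (E AND v) = E):
= ((Q XOR P) XOR S)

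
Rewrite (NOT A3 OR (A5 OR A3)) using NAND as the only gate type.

(((A3 NAND A3) NAND (A3 NAND A3)) NAND (((A5 NAND A5) NAND (A3 NAND A3)) NAND ((A5 NAND A5) NAND (A3 NAND A3))))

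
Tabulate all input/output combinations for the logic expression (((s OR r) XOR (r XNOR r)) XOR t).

t | r | s | Output
------------------
0 | 0 | 0 | 1
0 | 0 | 1 | 0
0 | 1 | 0 | 0
0 | 1 | 1 | 0
1 | 0 | 0 | 0
1 | 0 | 1 | 1
1 | 1 | 0 | 1
1 | 1 | 1 | 1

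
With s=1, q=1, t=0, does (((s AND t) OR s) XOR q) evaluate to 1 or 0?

Substituting: (((1 AND 0) OR 1) XOR 1)
= 0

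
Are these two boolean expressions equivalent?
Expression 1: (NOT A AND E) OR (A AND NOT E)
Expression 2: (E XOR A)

Yes, they are equivalent — the two output columns agree on all 4 assignments:
A | E | Expression 1 | Expression 2
-----------------------------------
0 | 0 | 0 | 0
0 | 1 | 1 | 1
1 | 0 | 1 | 1
1 | 1 | 0 | 0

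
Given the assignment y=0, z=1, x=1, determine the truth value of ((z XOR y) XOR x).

Substituting: ((1 XOR 0) XOR 1)
= 0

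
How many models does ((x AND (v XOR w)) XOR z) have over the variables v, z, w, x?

Satisfying assignments: (0,0,1,1), (0,1,0,0), (0,1,0,1), (0,1,1,0), (1,0,0,1), (1,1,0,0), (1,1,1,0), (1,1,1,1)
Count: 8 out of 16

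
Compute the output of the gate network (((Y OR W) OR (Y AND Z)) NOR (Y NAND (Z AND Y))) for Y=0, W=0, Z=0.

Substituting: (((0 OR 0) OR (0 AND 0)) NOR (0 NAND (0 AND 0)))
= 0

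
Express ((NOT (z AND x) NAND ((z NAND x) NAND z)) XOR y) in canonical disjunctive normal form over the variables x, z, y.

(NOT x AND NOT z AND y) OR (NOT x AND z AND NOT y) OR (x AND NOT z AND y) OR (x AND z AND NOT y)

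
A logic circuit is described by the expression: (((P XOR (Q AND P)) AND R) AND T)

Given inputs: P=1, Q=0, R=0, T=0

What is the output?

Substituting: (((1 XOR (0 AND 1)) AND 0) AND 0)
= 0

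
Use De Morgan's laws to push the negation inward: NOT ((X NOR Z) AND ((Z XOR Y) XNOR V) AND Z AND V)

NOT (X NOR Z) OR NOT ((Z XOR Y) XNOR V) OR NOT Z OR NOT V
De Morgan's: NOT(AND of terms) = OR of negations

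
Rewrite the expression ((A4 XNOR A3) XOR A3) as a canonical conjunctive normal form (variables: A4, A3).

(NOT A4 OR A3) AND (NOT A4 OR NOT A3)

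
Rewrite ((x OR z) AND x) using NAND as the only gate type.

((((x NAND x) NAND (z NAND z)) NAND x) NAND (((x NAND x) NAND (z NAND z)) NAND x))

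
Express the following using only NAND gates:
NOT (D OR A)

(((D NAND D) NAND (A NAND A)) NAND ((D NAND D) NAND (A NAND A)))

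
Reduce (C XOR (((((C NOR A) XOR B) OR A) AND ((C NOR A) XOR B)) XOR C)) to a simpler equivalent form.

By XOR self-cancellation ((E XOR v) XOR v = E) then absorption (E AND (E OR v) = E):
= ((C NOR A) XOR B)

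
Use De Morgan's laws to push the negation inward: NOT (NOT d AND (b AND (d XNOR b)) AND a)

d OR NOT (b AND (d XNOR b)) OR NOT a
De Morgan's: NOT(AND of terms) = OR of negations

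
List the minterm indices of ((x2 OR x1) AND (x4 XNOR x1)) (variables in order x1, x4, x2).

Σm(1, 6, 7) = (NOT x1 AND NOT x4 AND x2) OR (x1 AND x4 AND NOT x2) OR (x1 AND x4 AND x2)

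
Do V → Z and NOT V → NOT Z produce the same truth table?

No, Inverse is not equivalent to original (counterexample: Z=0, V=1)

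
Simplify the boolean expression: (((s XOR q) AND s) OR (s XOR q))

By absorption (E OR (E AND v) = E):
= (s XOR q)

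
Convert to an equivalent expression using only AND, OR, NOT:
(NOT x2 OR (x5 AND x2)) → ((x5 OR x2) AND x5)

NOT (NOT x2 OR (x5 AND x2)) OR ((x5 OR x2) AND x5)
(Implication elimination: A → B = NOT A OR B)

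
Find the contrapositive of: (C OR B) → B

Contrapositive: NOT B → NOT (C OR B)
Note: A statement and its contrapositive are logically equivalent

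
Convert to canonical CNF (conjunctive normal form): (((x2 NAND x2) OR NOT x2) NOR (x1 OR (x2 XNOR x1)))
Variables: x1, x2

(x1 OR x2) AND (NOT x1 OR x2) AND (NOT x1 OR NOT x2)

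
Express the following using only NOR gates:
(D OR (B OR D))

((D NOR ((B NOR D) NOR (B NOR D))) NOR (D NOR ((B NOR D) NOR (B NOR D))))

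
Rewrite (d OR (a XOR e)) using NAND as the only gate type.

((d NAND d) NAND (((a NAND (a NAND e)) NAND (e NAND (a NAND e))) NAND ((a NAND (a NAND e)) NAND (e NAND (a NAND e)))))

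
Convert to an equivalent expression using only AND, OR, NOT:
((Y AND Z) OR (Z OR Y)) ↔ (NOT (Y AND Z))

(((Y AND Z) OR (Z OR Y)) AND (NOT (Y AND Z))) OR (NOT ((Y AND Z) OR (Z OR Y)) AND (Y AND Z))
(Biconditional = both true or both false)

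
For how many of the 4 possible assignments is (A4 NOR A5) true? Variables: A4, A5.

Satisfying assignments: (0,0)
Count: 1 out of 4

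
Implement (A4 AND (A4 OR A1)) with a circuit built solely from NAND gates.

((A4 NAND ((A4 NAND A4) NAND (A1 NAND A1))) NAND (A4 NAND ((A4 NAND A4) NAND (A1 NAND A1))))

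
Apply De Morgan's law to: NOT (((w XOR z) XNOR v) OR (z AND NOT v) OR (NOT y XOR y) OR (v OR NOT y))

NOT ((w XOR z) XNOR v) AND NOT (z AND NOT v) AND NOT (NOT y XOR y) AND NOT (v OR NOT y)
De Morgan's: NOT(OR of terms) = AND of negations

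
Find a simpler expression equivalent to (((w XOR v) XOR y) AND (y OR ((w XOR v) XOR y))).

By absorption (E AND (E OR v) = E):
= ((w XOR v) XOR y)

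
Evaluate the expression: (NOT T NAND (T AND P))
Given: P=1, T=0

Substituting: (NOT 0 NAND (0 AND 1))
= 1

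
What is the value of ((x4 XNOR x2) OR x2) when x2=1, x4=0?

Substituting: ((0 XNOR 1) OR 1)
= 1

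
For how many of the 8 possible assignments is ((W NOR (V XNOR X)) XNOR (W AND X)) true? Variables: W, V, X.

Satisfying assignments: (0,0,0), (0,1,1), (1,0,0), (1,1,0)
Count: 4 out of 8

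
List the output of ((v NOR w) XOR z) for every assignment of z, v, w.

z | v | w | Output
------------------
0 | 0 | 0 | 1
0 | 0 | 1 | 0
0 | 1 | 0 | 0
0 | 1 | 1 | 0
1 | 0 | 0 | 0
1 | 0 | 1 | 1
1 | 1 | 0 | 1
1 | 1 | 1 | 1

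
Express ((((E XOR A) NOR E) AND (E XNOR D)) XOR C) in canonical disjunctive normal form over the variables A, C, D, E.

(NOT A AND NOT C AND NOT D AND NOT E) OR (NOT A AND C AND NOT D AND E) OR (NOT A AND C AND D AND NOT E) OR (NOT A AND C AND D AND E) OR (A AND C AND NOT D AND NOT E) OR (A AND C AND NOT D AND E) OR (A AND C AND D AND NOT E) OR (A AND C AND D AND E)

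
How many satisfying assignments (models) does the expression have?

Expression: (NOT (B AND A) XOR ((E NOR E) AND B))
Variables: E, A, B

Satisfying assignments: (0,0,0), (0,1,0), (0,1,1), (1,0,0), (1,0,1), (1,1,0)
Count: 6 out of 8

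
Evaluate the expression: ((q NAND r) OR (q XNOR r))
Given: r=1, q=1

Substituting: ((1 NAND 1) OR (1 XNOR 1))
= 1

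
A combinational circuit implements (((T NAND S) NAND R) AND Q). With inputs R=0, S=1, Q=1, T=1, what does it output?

Substituting: (((1 NAND 1) NAND 0) AND 1)
= 1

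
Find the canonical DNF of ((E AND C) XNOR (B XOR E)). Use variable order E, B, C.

(NOT E AND NOT B AND NOT C) OR (NOT E AND NOT B AND C) OR (E AND NOT B AND C) OR (E AND B AND NOT C)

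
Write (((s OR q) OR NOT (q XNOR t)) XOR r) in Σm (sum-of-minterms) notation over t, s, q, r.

Σm(1, 2, 4, 6, 8, 10, 12, 14) = (NOT t AND NOT s AND NOT q AND r) OR (NOT t AND NOT s AND q AND NOT r) OR (NOT t AND s AND NOT q AND NOT r) OR (NOT t AND s AND q AND NOT r) OR (t AND NOT s AND NOT q AND NOT r) OR (t AND NOT s AND q AND NOT r) OR (t AND s AND NOT q AND NOT r) OR (t AND s AND q AND NOT r)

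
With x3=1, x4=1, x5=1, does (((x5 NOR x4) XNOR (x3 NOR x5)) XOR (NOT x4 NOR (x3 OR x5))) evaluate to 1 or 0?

Substituting: (((1 NOR 1) XNOR (1 NOR 1)) XOR (NOT 1 NOR (1 OR 1)))
= 1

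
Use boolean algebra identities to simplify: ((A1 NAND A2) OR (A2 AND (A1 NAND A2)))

By absorption (E OR (E AND v) = E):
= (A1 NAND A2)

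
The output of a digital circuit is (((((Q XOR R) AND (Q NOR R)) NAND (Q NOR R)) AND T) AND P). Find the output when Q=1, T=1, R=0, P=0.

Substituting: (((((1 XOR 0) AND (1 NOR 0)) NAND (1 NOR 0)) AND 1) AND 0)
= 0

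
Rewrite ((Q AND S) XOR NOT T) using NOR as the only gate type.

((((((Q NOR Q) NOR (S NOR S)) NOR (T NOR T)) NOR (((Q NOR Q) NOR (S NOR S)) NOR (T NOR T))) NOR ((((Q NOR Q) NOR (S NOR S)) NOR (T NOR T)) NOR (((Q NOR Q) NOR (S NOR S)) NOR (T NOR T)))) NOR ((((((Q NOR Q) NOR (S NOR S)) NOR ((Q NOR Q) NOR (S NOR S))) NOR ((T NOR T) NOR (T NOR T))) NOR ((((Q NOR Q) NOR (S NOR S)) NOR ((Q NOR Q) NOR (S NOR S))) NOR ((T NOR T) NOR (T NOR T)))) NOR (((((Q NOR Q) NOR (S NOR S)) NOR ((Q NOR Q) NOR (S NOR S))) NOR ((T NOR T) NOR (T NOR T))) NOR ((((Q NOR Q) NOR (S NOR S)) NOR ((Q NOR Q) NOR (S NOR S))) NOR ((T NOR T) NOR (T NOR T))))))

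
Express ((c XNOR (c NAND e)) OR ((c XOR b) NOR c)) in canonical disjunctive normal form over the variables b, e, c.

(NOT b AND NOT e AND NOT c) OR (NOT b AND NOT e AND c) OR (NOT b AND e AND NOT c) OR (b AND NOT e AND c)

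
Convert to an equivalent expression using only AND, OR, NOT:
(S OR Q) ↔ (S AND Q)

((S OR Q) AND (S AND Q)) OR (NOT (S OR Q) AND NOT (S AND Q))
(Biconditional = both true or both false)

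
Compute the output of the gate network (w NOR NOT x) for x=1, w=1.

Substituting: (1 NOR NOT 1)
= 0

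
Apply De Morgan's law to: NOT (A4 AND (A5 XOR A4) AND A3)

NOT A4 OR NOT (A5 XOR A4) OR NOT A3
De Morgan's: NOT(AND of terms) = OR of negations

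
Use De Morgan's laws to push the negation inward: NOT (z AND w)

NOT z OR NOT w
De Morgan's: NOT(AND of terms) = OR of negations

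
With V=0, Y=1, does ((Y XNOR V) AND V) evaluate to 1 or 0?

Substituting: ((1 XNOR 0) AND 0)
= 0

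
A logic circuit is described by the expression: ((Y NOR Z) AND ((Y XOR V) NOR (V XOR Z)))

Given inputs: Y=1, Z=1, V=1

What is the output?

Substituting: ((1 NOR 1) AND ((1 XOR 1) NOR (1 XOR 1)))
= 0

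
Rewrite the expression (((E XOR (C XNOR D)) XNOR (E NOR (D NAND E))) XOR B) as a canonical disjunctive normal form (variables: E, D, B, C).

(NOT E AND NOT D AND NOT B AND C) OR (NOT E AND NOT D AND B AND NOT C) OR (NOT E AND D AND NOT B AND NOT C) OR (NOT E AND D AND B AND C) OR (E AND NOT D AND NOT B AND NOT C) OR (E AND NOT D AND B AND C) OR (E AND D AND NOT B AND C) OR (E AND D AND B AND NOT C)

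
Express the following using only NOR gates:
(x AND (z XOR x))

((x NOR x) NOR (((((z NOR x) NOR (z NOR x)) NOR ((z NOR x) NOR (z NOR x))) NOR ((((z NOR z) NOR (x NOR x)) NOR ((z NOR z) NOR (x NOR x))) NOR (((z NOR z) NOR (x NOR x)) NOR ((z NOR z) NOR (x NOR x))))) NOR ((((z NOR x) NOR (z NOR x)) NOR ((z NOR x) NOR (z NOR x))) NOR ((((z NOR z) NOR (x NOR x)) NOR ((z NOR z) NOR (x NOR x))) NOR (((z NOR z) NOR (x NOR x)) NOR ((z NOR z) NOR (x NOR x)))))))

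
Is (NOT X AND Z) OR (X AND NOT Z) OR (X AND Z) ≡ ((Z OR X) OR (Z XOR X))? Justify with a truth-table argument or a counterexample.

Yes, they are equivalent — the two output columns agree on all 4 assignments:
X | Z | Expression 1 | Expression 2
-----------------------------------
0 | 0 | 0 | 0
0 | 1 | 1 | 1
1 | 0 | 1 | 1
1 | 1 | 1 | 1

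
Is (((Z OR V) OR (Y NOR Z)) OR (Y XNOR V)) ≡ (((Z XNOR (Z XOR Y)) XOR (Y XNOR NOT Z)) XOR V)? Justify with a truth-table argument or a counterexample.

No. Counterexample: with Z=0, V=0, Y=1, Expression 1 = 0 but Expression 2 = 1.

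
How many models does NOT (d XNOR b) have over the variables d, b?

Satisfying assignments: (0,1), (1,0)
Count: 2 out of 4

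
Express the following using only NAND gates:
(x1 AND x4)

((x1 NAND x4) NAND (x1 NAND x4))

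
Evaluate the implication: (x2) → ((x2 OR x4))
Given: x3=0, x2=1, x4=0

Antecedent (x2) = 1; consequent ((x2 OR x4)) = 1.
1 → 1 = 1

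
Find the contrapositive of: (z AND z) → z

Contrapositive: NOT z → NOT (z AND z)
Note: A statement and its contrapositive are logically equivalent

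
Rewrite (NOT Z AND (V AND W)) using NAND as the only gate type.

(((Z NAND Z) NAND ((V NAND W) NAND (V NAND W))) NAND ((Z NAND Z) NAND ((V NAND W) NAND (V NAND W))))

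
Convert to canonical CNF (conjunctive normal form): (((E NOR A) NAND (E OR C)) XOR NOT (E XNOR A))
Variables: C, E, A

(C OR E OR NOT A) AND (C OR NOT E OR A) AND (NOT C OR E OR A) AND (NOT C OR E OR NOT A) AND (NOT C OR NOT E OR A)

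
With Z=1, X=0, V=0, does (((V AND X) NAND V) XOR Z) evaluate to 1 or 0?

Substituting: (((0 AND 0) NAND 0) XOR 1)
= 0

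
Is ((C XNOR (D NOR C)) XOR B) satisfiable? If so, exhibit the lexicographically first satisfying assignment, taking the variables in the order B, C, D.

B=0, C=0, D=1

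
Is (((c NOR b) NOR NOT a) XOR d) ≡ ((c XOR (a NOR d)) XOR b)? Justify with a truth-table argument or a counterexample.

No. Counterexample: with d=0, c=0, a=0, b=0, Expression 1 = 0 but Expression 2 = 1.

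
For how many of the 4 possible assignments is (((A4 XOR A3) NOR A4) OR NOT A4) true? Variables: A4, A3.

Satisfying assignments: (0,0), (0,1)
Count: 2 out of 4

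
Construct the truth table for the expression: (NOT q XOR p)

q | p | Output
--------------
0 | 0 | 1
0 | 1 | 0
1 | 0 | 0
1 | 1 | 1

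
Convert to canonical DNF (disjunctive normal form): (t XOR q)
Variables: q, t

(NOT q AND t) OR (q AND NOT t)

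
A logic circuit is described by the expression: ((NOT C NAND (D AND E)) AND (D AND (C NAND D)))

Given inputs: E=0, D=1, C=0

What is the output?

Substituting: ((NOT 0 NAND (1 AND 0)) AND (1 AND (0 NAND 1)))
= 1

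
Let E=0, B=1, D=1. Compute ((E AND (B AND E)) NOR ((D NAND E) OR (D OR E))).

Substituting: ((0 AND (1 AND 0)) NOR ((1 NAND 0) OR (1 OR 0)))
= 0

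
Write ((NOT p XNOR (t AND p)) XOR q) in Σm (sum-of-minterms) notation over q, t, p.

Σm(1, 4, 6, 7) = (NOT q AND NOT t AND p) OR (q AND NOT t AND NOT p) OR (q AND t AND NOT p) OR (q AND t AND p)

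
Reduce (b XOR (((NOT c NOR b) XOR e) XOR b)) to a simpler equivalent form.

By XOR self-cancellation ((E XOR v) XOR v = E):
= ((NOT c NOR b) XOR e)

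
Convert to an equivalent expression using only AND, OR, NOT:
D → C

NOT D OR C
(Implication elimination: A → B = NOT A OR B)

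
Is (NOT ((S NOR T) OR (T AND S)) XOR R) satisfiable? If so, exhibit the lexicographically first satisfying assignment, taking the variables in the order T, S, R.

T=0, S=0, R=1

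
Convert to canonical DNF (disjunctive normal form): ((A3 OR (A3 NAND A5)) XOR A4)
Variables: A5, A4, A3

(NOT A5 AND NOT A4 AND NOT A3) OR (NOT A5 AND NOT A4 AND A3) OR (A5 AND NOT A4 AND NOT A3) OR (A5 AND NOT A4 AND A3)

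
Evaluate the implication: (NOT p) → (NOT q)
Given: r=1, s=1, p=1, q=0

Antecedent (NOT p) = 0; consequent (NOT q) = 1.
0 → 1 = 1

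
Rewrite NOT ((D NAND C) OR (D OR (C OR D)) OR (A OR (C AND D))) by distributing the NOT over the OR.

NOT (D NAND C) AND NOT (D OR (C OR D)) AND NOT (A OR (C AND D))
De Morgan's: NOT(OR of terms) = AND of negations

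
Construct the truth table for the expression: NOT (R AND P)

R | P | Output
--------------
0 | 0 | 1
0 | 1 | 1
1 | 0 | 1
1 | 1 | 0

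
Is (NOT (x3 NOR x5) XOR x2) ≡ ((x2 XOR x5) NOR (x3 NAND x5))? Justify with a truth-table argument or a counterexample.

No. Counterexample: with x3=0, x2=0, x5=1, Expression 1 = 1 but Expression 2 = 0.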